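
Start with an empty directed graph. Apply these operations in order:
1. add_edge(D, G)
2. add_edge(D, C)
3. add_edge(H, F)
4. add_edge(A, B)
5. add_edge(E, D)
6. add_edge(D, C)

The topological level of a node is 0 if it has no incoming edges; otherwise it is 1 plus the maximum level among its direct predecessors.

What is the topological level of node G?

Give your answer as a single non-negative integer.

Op 1: add_edge(D, G). Edges now: 1
Op 2: add_edge(D, C). Edges now: 2
Op 3: add_edge(H, F). Edges now: 3
Op 4: add_edge(A, B). Edges now: 4
Op 5: add_edge(E, D). Edges now: 5
Op 6: add_edge(D, C) (duplicate, no change). Edges now: 5
Compute levels (Kahn BFS):
  sources (in-degree 0): A, E, H
  process A: level=0
    A->B: in-degree(B)=0, level(B)=1, enqueue
  process E: level=0
    E->D: in-degree(D)=0, level(D)=1, enqueue
  process H: level=0
    H->F: in-degree(F)=0, level(F)=1, enqueue
  process B: level=1
  process D: level=1
    D->C: in-degree(C)=0, level(C)=2, enqueue
    D->G: in-degree(G)=0, level(G)=2, enqueue
  process F: level=1
  process C: level=2
  process G: level=2
All levels: A:0, B:1, C:2, D:1, E:0, F:1, G:2, H:0
level(G) = 2

Answer: 2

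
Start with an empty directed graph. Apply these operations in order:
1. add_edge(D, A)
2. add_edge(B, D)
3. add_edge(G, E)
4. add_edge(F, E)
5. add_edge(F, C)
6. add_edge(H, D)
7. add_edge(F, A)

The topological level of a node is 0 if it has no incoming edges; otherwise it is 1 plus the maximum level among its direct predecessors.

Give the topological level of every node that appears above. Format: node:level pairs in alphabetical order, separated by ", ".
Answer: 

Answer: A:2, B:0, C:1, D:1, E:1, F:0, G:0, H:0

Derivation:
Op 1: add_edge(D, A). Edges now: 1
Op 2: add_edge(B, D). Edges now: 2
Op 3: add_edge(G, E). Edges now: 3
Op 4: add_edge(F, E). Edges now: 4
Op 5: add_edge(F, C). Edges now: 5
Op 6: add_edge(H, D). Edges now: 6
Op 7: add_edge(F, A). Edges now: 7
Compute levels (Kahn BFS):
  sources (in-degree 0): B, F, G, H
  process B: level=0
    B->D: in-degree(D)=1, level(D)>=1
  process F: level=0
    F->A: in-degree(A)=1, level(A)>=1
    F->C: in-degree(C)=0, level(C)=1, enqueue
    F->E: in-degree(E)=1, level(E)>=1
  process G: level=0
    G->E: in-degree(E)=0, level(E)=1, enqueue
  process H: level=0
    H->D: in-degree(D)=0, level(D)=1, enqueue
  process C: level=1
  process E: level=1
  process D: level=1
    D->A: in-degree(A)=0, level(A)=2, enqueue
  process A: level=2
All levels: A:2, B:0, C:1, D:1, E:1, F:0, G:0, H:0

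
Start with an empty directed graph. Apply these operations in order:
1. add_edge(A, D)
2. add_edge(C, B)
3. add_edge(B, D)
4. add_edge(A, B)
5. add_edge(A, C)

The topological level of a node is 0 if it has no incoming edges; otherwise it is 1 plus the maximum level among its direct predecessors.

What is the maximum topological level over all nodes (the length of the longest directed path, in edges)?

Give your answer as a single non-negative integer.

Op 1: add_edge(A, D). Edges now: 1
Op 2: add_edge(C, B). Edges now: 2
Op 3: add_edge(B, D). Edges now: 3
Op 4: add_edge(A, B). Edges now: 4
Op 5: add_edge(A, C). Edges now: 5
Compute levels (Kahn BFS):
  sources (in-degree 0): A
  process A: level=0
    A->B: in-degree(B)=1, level(B)>=1
    A->C: in-degree(C)=0, level(C)=1, enqueue
    A->D: in-degree(D)=1, level(D)>=1
  process C: level=1
    C->B: in-degree(B)=0, level(B)=2, enqueue
  process B: level=2
    B->D: in-degree(D)=0, level(D)=3, enqueue
  process D: level=3
All levels: A:0, B:2, C:1, D:3
max level = 3

Answer: 3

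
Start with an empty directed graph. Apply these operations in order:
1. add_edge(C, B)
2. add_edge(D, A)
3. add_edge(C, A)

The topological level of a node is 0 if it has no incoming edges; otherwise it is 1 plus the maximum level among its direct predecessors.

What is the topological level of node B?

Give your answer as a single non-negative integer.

Op 1: add_edge(C, B). Edges now: 1
Op 2: add_edge(D, A). Edges now: 2
Op 3: add_edge(C, A). Edges now: 3
Compute levels (Kahn BFS):
  sources (in-degree 0): C, D
  process C: level=0
    C->A: in-degree(A)=1, level(A)>=1
    C->B: in-degree(B)=0, level(B)=1, enqueue
  process D: level=0
    D->A: in-degree(A)=0, level(A)=1, enqueue
  process B: level=1
  process A: level=1
All levels: A:1, B:1, C:0, D:0
level(B) = 1

Answer: 1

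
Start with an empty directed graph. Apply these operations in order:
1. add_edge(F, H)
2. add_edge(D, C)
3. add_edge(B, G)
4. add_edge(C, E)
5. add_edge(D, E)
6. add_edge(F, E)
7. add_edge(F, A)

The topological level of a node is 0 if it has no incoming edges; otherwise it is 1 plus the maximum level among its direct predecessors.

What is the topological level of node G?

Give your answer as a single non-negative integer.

Answer: 1

Derivation:
Op 1: add_edge(F, H). Edges now: 1
Op 2: add_edge(D, C). Edges now: 2
Op 3: add_edge(B, G). Edges now: 3
Op 4: add_edge(C, E). Edges now: 4
Op 5: add_edge(D, E). Edges now: 5
Op 6: add_edge(F, E). Edges now: 6
Op 7: add_edge(F, A). Edges now: 7
Compute levels (Kahn BFS):
  sources (in-degree 0): B, D, F
  process B: level=0
    B->G: in-degree(G)=0, level(G)=1, enqueue
  process D: level=0
    D->C: in-degree(C)=0, level(C)=1, enqueue
    D->E: in-degree(E)=2, level(E)>=1
  process F: level=0
    F->A: in-degree(A)=0, level(A)=1, enqueue
    F->E: in-degree(E)=1, level(E)>=1
    F->H: in-degree(H)=0, level(H)=1, enqueue
  process G: level=1
  process C: level=1
    C->E: in-degree(E)=0, level(E)=2, enqueue
  process A: level=1
  process H: level=1
  process E: level=2
All levels: A:1, B:0, C:1, D:0, E:2, F:0, G:1, H:1
level(G) = 1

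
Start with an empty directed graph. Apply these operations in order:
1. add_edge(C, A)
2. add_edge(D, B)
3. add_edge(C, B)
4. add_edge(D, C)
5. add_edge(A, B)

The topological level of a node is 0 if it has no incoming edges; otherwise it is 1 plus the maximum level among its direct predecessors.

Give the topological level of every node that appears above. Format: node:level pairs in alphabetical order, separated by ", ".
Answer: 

Op 1: add_edge(C, A). Edges now: 1
Op 2: add_edge(D, B). Edges now: 2
Op 3: add_edge(C, B). Edges now: 3
Op 4: add_edge(D, C). Edges now: 4
Op 5: add_edge(A, B). Edges now: 5
Compute levels (Kahn BFS):
  sources (in-degree 0): D
  process D: level=0
    D->B: in-degree(B)=2, level(B)>=1
    D->C: in-degree(C)=0, level(C)=1, enqueue
  process C: level=1
    C->A: in-degree(A)=0, level(A)=2, enqueue
    C->B: in-degree(B)=1, level(B)>=2
  process A: level=2
    A->B: in-degree(B)=0, level(B)=3, enqueue
  process B: level=3
All levels: A:2, B:3, C:1, D:0

Answer: A:2, B:3, C:1, D:0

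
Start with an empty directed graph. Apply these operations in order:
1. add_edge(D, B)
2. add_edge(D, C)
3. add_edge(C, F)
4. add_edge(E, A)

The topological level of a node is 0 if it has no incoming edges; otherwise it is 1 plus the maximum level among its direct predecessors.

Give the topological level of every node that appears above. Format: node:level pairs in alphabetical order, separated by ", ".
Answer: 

Answer: A:1, B:1, C:1, D:0, E:0, F:2

Derivation:
Op 1: add_edge(D, B). Edges now: 1
Op 2: add_edge(D, C). Edges now: 2
Op 3: add_edge(C, F). Edges now: 3
Op 4: add_edge(E, A). Edges now: 4
Compute levels (Kahn BFS):
  sources (in-degree 0): D, E
  process D: level=0
    D->B: in-degree(B)=0, level(B)=1, enqueue
    D->C: in-degree(C)=0, level(C)=1, enqueue
  process E: level=0
    E->A: in-degree(A)=0, level(A)=1, enqueue
  process B: level=1
  process C: level=1
    C->F: in-degree(F)=0, level(F)=2, enqueue
  process A: level=1
  process F: level=2
All levels: A:1, B:1, C:1, D:0, E:0, F:2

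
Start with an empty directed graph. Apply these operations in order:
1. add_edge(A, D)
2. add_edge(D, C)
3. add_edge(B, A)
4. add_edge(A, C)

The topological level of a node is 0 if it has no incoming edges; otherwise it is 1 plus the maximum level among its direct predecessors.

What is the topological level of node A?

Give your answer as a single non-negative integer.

Op 1: add_edge(A, D). Edges now: 1
Op 2: add_edge(D, C). Edges now: 2
Op 3: add_edge(B, A). Edges now: 3
Op 4: add_edge(A, C). Edges now: 4
Compute levels (Kahn BFS):
  sources (in-degree 0): B
  process B: level=0
    B->A: in-degree(A)=0, level(A)=1, enqueue
  process A: level=1
    A->C: in-degree(C)=1, level(C)>=2
    A->D: in-degree(D)=0, level(D)=2, enqueue
  process D: level=2
    D->C: in-degree(C)=0, level(C)=3, enqueue
  process C: level=3
All levels: A:1, B:0, C:3, D:2
level(A) = 1

Answer: 1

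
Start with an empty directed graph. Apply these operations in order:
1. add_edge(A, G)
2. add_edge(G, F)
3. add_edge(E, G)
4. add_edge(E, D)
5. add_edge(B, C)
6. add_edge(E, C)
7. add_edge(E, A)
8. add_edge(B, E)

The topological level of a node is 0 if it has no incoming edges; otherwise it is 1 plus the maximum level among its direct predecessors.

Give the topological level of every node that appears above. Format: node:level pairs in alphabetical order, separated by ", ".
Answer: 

Answer: A:2, B:0, C:2, D:2, E:1, F:4, G:3

Derivation:
Op 1: add_edge(A, G). Edges now: 1
Op 2: add_edge(G, F). Edges now: 2
Op 3: add_edge(E, G). Edges now: 3
Op 4: add_edge(E, D). Edges now: 4
Op 5: add_edge(B, C). Edges now: 5
Op 6: add_edge(E, C). Edges now: 6
Op 7: add_edge(E, A). Edges now: 7
Op 8: add_edge(B, E). Edges now: 8
Compute levels (Kahn BFS):
  sources (in-degree 0): B
  process B: level=0
    B->C: in-degree(C)=1, level(C)>=1
    B->E: in-degree(E)=0, level(E)=1, enqueue
  process E: level=1
    E->A: in-degree(A)=0, level(A)=2, enqueue
    E->C: in-degree(C)=0, level(C)=2, enqueue
    E->D: in-degree(D)=0, level(D)=2, enqueue
    E->G: in-degree(G)=1, level(G)>=2
  process A: level=2
    A->G: in-degree(G)=0, level(G)=3, enqueue
  process C: level=2
  process D: level=2
  process G: level=3
    G->F: in-degree(F)=0, level(F)=4, enqueue
  process F: level=4
All levels: A:2, B:0, C:2, D:2, E:1, F:4, G:3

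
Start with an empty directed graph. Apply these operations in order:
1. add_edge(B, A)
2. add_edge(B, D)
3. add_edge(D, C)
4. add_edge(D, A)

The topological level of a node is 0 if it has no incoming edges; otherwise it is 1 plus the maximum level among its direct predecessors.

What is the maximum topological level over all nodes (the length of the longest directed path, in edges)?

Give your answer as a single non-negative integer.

Op 1: add_edge(B, A). Edges now: 1
Op 2: add_edge(B, D). Edges now: 2
Op 3: add_edge(D, C). Edges now: 3
Op 4: add_edge(D, A). Edges now: 4
Compute levels (Kahn BFS):
  sources (in-degree 0): B
  process B: level=0
    B->A: in-degree(A)=1, level(A)>=1
    B->D: in-degree(D)=0, level(D)=1, enqueue
  process D: level=1
    D->A: in-degree(A)=0, level(A)=2, enqueue
    D->C: in-degree(C)=0, level(C)=2, enqueue
  process A: level=2
  process C: level=2
All levels: A:2, B:0, C:2, D:1
max level = 2

Answer: 2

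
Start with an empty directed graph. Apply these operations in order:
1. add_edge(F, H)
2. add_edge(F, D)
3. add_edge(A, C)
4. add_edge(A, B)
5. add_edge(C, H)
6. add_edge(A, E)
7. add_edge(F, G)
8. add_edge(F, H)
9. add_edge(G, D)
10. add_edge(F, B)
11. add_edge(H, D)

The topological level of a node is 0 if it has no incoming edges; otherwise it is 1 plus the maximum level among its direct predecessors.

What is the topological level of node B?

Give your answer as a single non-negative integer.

Answer: 1

Derivation:
Op 1: add_edge(F, H). Edges now: 1
Op 2: add_edge(F, D). Edges now: 2
Op 3: add_edge(A, C). Edges now: 3
Op 4: add_edge(A, B). Edges now: 4
Op 5: add_edge(C, H). Edges now: 5
Op 6: add_edge(A, E). Edges now: 6
Op 7: add_edge(F, G). Edges now: 7
Op 8: add_edge(F, H) (duplicate, no change). Edges now: 7
Op 9: add_edge(G, D). Edges now: 8
Op 10: add_edge(F, B). Edges now: 9
Op 11: add_edge(H, D). Edges now: 10
Compute levels (Kahn BFS):
  sources (in-degree 0): A, F
  process A: level=0
    A->B: in-degree(B)=1, level(B)>=1
    A->C: in-degree(C)=0, level(C)=1, enqueue
    A->E: in-degree(E)=0, level(E)=1, enqueue
  process F: level=0
    F->B: in-degree(B)=0, level(B)=1, enqueue
    F->D: in-degree(D)=2, level(D)>=1
    F->G: in-degree(G)=0, level(G)=1, enqueue
    F->H: in-degree(H)=1, level(H)>=1
  process C: level=1
    C->H: in-degree(H)=0, level(H)=2, enqueue
  process E: level=1
  process B: level=1
  process G: level=1
    G->D: in-degree(D)=1, level(D)>=2
  process H: level=2
    H->D: in-degree(D)=0, level(D)=3, enqueue
  process D: level=3
All levels: A:0, B:1, C:1, D:3, E:1, F:0, G:1, H:2
level(B) = 1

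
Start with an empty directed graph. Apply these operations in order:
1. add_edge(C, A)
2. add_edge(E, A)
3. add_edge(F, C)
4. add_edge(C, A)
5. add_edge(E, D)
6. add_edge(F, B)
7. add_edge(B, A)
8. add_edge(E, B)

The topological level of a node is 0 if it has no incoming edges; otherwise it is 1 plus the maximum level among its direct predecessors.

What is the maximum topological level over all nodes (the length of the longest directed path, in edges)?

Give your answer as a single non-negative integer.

Answer: 2

Derivation:
Op 1: add_edge(C, A). Edges now: 1
Op 2: add_edge(E, A). Edges now: 2
Op 3: add_edge(F, C). Edges now: 3
Op 4: add_edge(C, A) (duplicate, no change). Edges now: 3
Op 5: add_edge(E, D). Edges now: 4
Op 6: add_edge(F, B). Edges now: 5
Op 7: add_edge(B, A). Edges now: 6
Op 8: add_edge(E, B). Edges now: 7
Compute levels (Kahn BFS):
  sources (in-degree 0): E, F
  process E: level=0
    E->A: in-degree(A)=2, level(A)>=1
    E->B: in-degree(B)=1, level(B)>=1
    E->D: in-degree(D)=0, level(D)=1, enqueue
  process F: level=0
    F->B: in-degree(B)=0, level(B)=1, enqueue
    F->C: in-degree(C)=0, level(C)=1, enqueue
  process D: level=1
  process B: level=1
    B->A: in-degree(A)=1, level(A)>=2
  process C: level=1
    C->A: in-degree(A)=0, level(A)=2, enqueue
  process A: level=2
All levels: A:2, B:1, C:1, D:1, E:0, F:0
max level = 2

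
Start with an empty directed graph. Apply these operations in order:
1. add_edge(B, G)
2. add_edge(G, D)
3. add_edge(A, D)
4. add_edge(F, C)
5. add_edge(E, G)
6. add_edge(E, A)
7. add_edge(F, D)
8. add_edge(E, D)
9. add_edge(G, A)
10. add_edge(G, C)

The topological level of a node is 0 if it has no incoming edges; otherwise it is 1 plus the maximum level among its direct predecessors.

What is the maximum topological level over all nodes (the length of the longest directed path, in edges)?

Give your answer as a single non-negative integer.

Op 1: add_edge(B, G). Edges now: 1
Op 2: add_edge(G, D). Edges now: 2
Op 3: add_edge(A, D). Edges now: 3
Op 4: add_edge(F, C). Edges now: 4
Op 5: add_edge(E, G). Edges now: 5
Op 6: add_edge(E, A). Edges now: 6
Op 7: add_edge(F, D). Edges now: 7
Op 8: add_edge(E, D). Edges now: 8
Op 9: add_edge(G, A). Edges now: 9
Op 10: add_edge(G, C). Edges now: 10
Compute levels (Kahn BFS):
  sources (in-degree 0): B, E, F
  process B: level=0
    B->G: in-degree(G)=1, level(G)>=1
  process E: level=0
    E->A: in-degree(A)=1, level(A)>=1
    E->D: in-degree(D)=3, level(D)>=1
    E->G: in-degree(G)=0, level(G)=1, enqueue
  process F: level=0
    F->C: in-degree(C)=1, level(C)>=1
    F->D: in-degree(D)=2, level(D)>=1
  process G: level=1
    G->A: in-degree(A)=0, level(A)=2, enqueue
    G->C: in-degree(C)=0, level(C)=2, enqueue
    G->D: in-degree(D)=1, level(D)>=2
  process A: level=2
    A->D: in-degree(D)=0, level(D)=3, enqueue
  process C: level=2
  process D: level=3
All levels: A:2, B:0, C:2, D:3, E:0, F:0, G:1
max level = 3

Answer: 3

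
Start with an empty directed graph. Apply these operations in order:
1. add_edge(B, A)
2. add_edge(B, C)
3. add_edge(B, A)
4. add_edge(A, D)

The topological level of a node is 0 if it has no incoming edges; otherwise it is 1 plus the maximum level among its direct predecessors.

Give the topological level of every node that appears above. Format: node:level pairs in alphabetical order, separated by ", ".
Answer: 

Answer: A:1, B:0, C:1, D:2

Derivation:
Op 1: add_edge(B, A). Edges now: 1
Op 2: add_edge(B, C). Edges now: 2
Op 3: add_edge(B, A) (duplicate, no change). Edges now: 2
Op 4: add_edge(A, D). Edges now: 3
Compute levels (Kahn BFS):
  sources (in-degree 0): B
  process B: level=0
    B->A: in-degree(A)=0, level(A)=1, enqueue
    B->C: in-degree(C)=0, level(C)=1, enqueue
  process A: level=1
    A->D: in-degree(D)=0, level(D)=2, enqueue
  process C: level=1
  process D: level=2
All levels: A:1, B:0, C:1, D:2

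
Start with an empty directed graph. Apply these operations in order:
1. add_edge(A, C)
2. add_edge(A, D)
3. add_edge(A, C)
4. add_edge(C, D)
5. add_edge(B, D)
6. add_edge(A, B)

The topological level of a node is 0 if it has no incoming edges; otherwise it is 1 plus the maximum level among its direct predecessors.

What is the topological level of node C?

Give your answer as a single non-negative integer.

Answer: 1

Derivation:
Op 1: add_edge(A, C). Edges now: 1
Op 2: add_edge(A, D). Edges now: 2
Op 3: add_edge(A, C) (duplicate, no change). Edges now: 2
Op 4: add_edge(C, D). Edges now: 3
Op 5: add_edge(B, D). Edges now: 4
Op 6: add_edge(A, B). Edges now: 5
Compute levels (Kahn BFS):
  sources (in-degree 0): A
  process A: level=0
    A->B: in-degree(B)=0, level(B)=1, enqueue
    A->C: in-degree(C)=0, level(C)=1, enqueue
    A->D: in-degree(D)=2, level(D)>=1
  process B: level=1
    B->D: in-degree(D)=1, level(D)>=2
  process C: level=1
    C->D: in-degree(D)=0, level(D)=2, enqueue
  process D: level=2
All levels: A:0, B:1, C:1, D:2
level(C) = 1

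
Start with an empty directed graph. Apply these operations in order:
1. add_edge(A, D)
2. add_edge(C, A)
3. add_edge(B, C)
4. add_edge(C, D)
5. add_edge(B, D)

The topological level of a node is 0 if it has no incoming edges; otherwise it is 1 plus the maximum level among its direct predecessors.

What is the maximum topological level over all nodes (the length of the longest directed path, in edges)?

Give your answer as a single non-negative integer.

Op 1: add_edge(A, D). Edges now: 1
Op 2: add_edge(C, A). Edges now: 2
Op 3: add_edge(B, C). Edges now: 3
Op 4: add_edge(C, D). Edges now: 4
Op 5: add_edge(B, D). Edges now: 5
Compute levels (Kahn BFS):
  sources (in-degree 0): B
  process B: level=0
    B->C: in-degree(C)=0, level(C)=1, enqueue
    B->D: in-degree(D)=2, level(D)>=1
  process C: level=1
    C->A: in-degree(A)=0, level(A)=2, enqueue
    C->D: in-degree(D)=1, level(D)>=2
  process A: level=2
    A->D: in-degree(D)=0, level(D)=3, enqueue
  process D: level=3
All levels: A:2, B:0, C:1, D:3
max level = 3

Answer: 3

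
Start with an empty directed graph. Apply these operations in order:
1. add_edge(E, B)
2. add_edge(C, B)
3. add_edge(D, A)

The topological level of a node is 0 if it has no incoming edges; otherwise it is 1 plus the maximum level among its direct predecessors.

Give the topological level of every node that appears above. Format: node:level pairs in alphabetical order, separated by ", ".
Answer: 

Op 1: add_edge(E, B). Edges now: 1
Op 2: add_edge(C, B). Edges now: 2
Op 3: add_edge(D, A). Edges now: 3
Compute levels (Kahn BFS):
  sources (in-degree 0): C, D, E
  process C: level=0
    C->B: in-degree(B)=1, level(B)>=1
  process D: level=0
    D->A: in-degree(A)=0, level(A)=1, enqueue
  process E: level=0
    E->B: in-degree(B)=0, level(B)=1, enqueue
  process A: level=1
  process B: level=1
All levels: A:1, B:1, C:0, D:0, E:0

Answer: A:1, B:1, C:0, D:0, E:0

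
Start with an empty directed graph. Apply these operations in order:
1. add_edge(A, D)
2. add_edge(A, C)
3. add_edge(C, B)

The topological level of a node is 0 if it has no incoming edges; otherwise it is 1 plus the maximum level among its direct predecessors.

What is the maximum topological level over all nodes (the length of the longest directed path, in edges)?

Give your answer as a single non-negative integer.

Answer: 2

Derivation:
Op 1: add_edge(A, D). Edges now: 1
Op 2: add_edge(A, C). Edges now: 2
Op 3: add_edge(C, B). Edges now: 3
Compute levels (Kahn BFS):
  sources (in-degree 0): A
  process A: level=0
    A->C: in-degree(C)=0, level(C)=1, enqueue
    A->D: in-degree(D)=0, level(D)=1, enqueue
  process C: level=1
    C->B: in-degree(B)=0, level(B)=2, enqueue
  process D: level=1
  process B: level=2
All levels: A:0, B:2, C:1, D:1
max level = 2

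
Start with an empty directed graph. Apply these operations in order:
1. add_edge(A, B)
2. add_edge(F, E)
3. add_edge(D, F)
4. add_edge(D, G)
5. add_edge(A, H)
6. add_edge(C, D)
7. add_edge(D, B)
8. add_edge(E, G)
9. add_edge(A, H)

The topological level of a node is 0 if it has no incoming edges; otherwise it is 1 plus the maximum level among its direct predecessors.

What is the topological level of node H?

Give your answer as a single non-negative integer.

Op 1: add_edge(A, B). Edges now: 1
Op 2: add_edge(F, E). Edges now: 2
Op 3: add_edge(D, F). Edges now: 3
Op 4: add_edge(D, G). Edges now: 4
Op 5: add_edge(A, H). Edges now: 5
Op 6: add_edge(C, D). Edges now: 6
Op 7: add_edge(D, B). Edges now: 7
Op 8: add_edge(E, G). Edges now: 8
Op 9: add_edge(A, H) (duplicate, no change). Edges now: 8
Compute levels (Kahn BFS):
  sources (in-degree 0): A, C
  process A: level=0
    A->B: in-degree(B)=1, level(B)>=1
    A->H: in-degree(H)=0, level(H)=1, enqueue
  process C: level=0
    C->D: in-degree(D)=0, level(D)=1, enqueue
  process H: level=1
  process D: level=1
    D->B: in-degree(B)=0, level(B)=2, enqueue
    D->F: in-degree(F)=0, level(F)=2, enqueue
    D->G: in-degree(G)=1, level(G)>=2
  process B: level=2
  process F: level=2
    F->E: in-degree(E)=0, level(E)=3, enqueue
  process E: level=3
    E->G: in-degree(G)=0, level(G)=4, enqueue
  process G: level=4
All levels: A:0, B:2, C:0, D:1, E:3, F:2, G:4, H:1
level(H) = 1

Answer: 1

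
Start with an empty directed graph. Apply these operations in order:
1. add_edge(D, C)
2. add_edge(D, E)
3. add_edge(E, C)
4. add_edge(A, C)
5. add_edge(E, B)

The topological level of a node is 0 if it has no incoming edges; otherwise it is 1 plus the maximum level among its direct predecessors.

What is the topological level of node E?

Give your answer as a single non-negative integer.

Answer: 1

Derivation:
Op 1: add_edge(D, C). Edges now: 1
Op 2: add_edge(D, E). Edges now: 2
Op 3: add_edge(E, C). Edges now: 3
Op 4: add_edge(A, C). Edges now: 4
Op 5: add_edge(E, B). Edges now: 5
Compute levels (Kahn BFS):
  sources (in-degree 0): A, D
  process A: level=0
    A->C: in-degree(C)=2, level(C)>=1
  process D: level=0
    D->C: in-degree(C)=1, level(C)>=1
    D->E: in-degree(E)=0, level(E)=1, enqueue
  process E: level=1
    E->B: in-degree(B)=0, level(B)=2, enqueue
    E->C: in-degree(C)=0, level(C)=2, enqueue
  process B: level=2
  process C: level=2
All levels: A:0, B:2, C:2, D:0, E:1
level(E) = 1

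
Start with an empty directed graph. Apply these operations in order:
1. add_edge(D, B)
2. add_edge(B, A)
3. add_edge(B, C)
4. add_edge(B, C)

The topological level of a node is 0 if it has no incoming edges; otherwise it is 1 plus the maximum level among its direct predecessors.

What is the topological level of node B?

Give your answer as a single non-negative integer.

Op 1: add_edge(D, B). Edges now: 1
Op 2: add_edge(B, A). Edges now: 2
Op 3: add_edge(B, C). Edges now: 3
Op 4: add_edge(B, C) (duplicate, no change). Edges now: 3
Compute levels (Kahn BFS):
  sources (in-degree 0): D
  process D: level=0
    D->B: in-degree(B)=0, level(B)=1, enqueue
  process B: level=1
    B->A: in-degree(A)=0, level(A)=2, enqueue
    B->C: in-degree(C)=0, level(C)=2, enqueue
  process A: level=2
  process C: level=2
All levels: A:2, B:1, C:2, D:0
level(B) = 1

Answer: 1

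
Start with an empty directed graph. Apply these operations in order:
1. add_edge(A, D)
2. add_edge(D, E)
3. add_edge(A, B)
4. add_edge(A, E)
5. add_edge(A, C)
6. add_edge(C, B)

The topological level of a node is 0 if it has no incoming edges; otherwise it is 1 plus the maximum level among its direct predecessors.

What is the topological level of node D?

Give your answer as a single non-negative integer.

Op 1: add_edge(A, D). Edges now: 1
Op 2: add_edge(D, E). Edges now: 2
Op 3: add_edge(A, B). Edges now: 3
Op 4: add_edge(A, E). Edges now: 4
Op 5: add_edge(A, C). Edges now: 5
Op 6: add_edge(C, B). Edges now: 6
Compute levels (Kahn BFS):
  sources (in-degree 0): A
  process A: level=0
    A->B: in-degree(B)=1, level(B)>=1
    A->C: in-degree(C)=0, level(C)=1, enqueue
    A->D: in-degree(D)=0, level(D)=1, enqueue
    A->E: in-degree(E)=1, level(E)>=1
  process C: level=1
    C->B: in-degree(B)=0, level(B)=2, enqueue
  process D: level=1
    D->E: in-degree(E)=0, level(E)=2, enqueue
  process B: level=2
  process E: level=2
All levels: A:0, B:2, C:1, D:1, E:2
level(D) = 1

Answer: 1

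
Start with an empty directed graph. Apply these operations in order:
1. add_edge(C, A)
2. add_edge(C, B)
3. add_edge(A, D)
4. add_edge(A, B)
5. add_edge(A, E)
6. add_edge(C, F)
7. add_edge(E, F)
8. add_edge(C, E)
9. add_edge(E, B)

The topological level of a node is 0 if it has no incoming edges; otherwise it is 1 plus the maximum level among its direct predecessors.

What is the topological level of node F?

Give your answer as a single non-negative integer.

Op 1: add_edge(C, A). Edges now: 1
Op 2: add_edge(C, B). Edges now: 2
Op 3: add_edge(A, D). Edges now: 3
Op 4: add_edge(A, B). Edges now: 4
Op 5: add_edge(A, E). Edges now: 5
Op 6: add_edge(C, F). Edges now: 6
Op 7: add_edge(E, F). Edges now: 7
Op 8: add_edge(C, E). Edges now: 8
Op 9: add_edge(E, B). Edges now: 9
Compute levels (Kahn BFS):
  sources (in-degree 0): C
  process C: level=0
    C->A: in-degree(A)=0, level(A)=1, enqueue
    C->B: in-degree(B)=2, level(B)>=1
    C->E: in-degree(E)=1, level(E)>=1
    C->F: in-degree(F)=1, level(F)>=1
  process A: level=1
    A->B: in-degree(B)=1, level(B)>=2
    A->D: in-degree(D)=0, level(D)=2, enqueue
    A->E: in-degree(E)=0, level(E)=2, enqueue
  process D: level=2
  process E: level=2
    E->B: in-degree(B)=0, level(B)=3, enqueue
    E->F: in-degree(F)=0, level(F)=3, enqueue
  process B: level=3
  process F: level=3
All levels: A:1, B:3, C:0, D:2, E:2, F:3
level(F) = 3

Answer: 3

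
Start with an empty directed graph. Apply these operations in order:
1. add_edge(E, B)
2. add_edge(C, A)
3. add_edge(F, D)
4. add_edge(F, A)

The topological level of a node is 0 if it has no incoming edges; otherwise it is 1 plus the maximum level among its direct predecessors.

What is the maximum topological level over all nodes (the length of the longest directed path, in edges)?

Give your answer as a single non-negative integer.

Op 1: add_edge(E, B). Edges now: 1
Op 2: add_edge(C, A). Edges now: 2
Op 3: add_edge(F, D). Edges now: 3
Op 4: add_edge(F, A). Edges now: 4
Compute levels (Kahn BFS):
  sources (in-degree 0): C, E, F
  process C: level=0
    C->A: in-degree(A)=1, level(A)>=1
  process E: level=0
    E->B: in-degree(B)=0, level(B)=1, enqueue
  process F: level=0
    F->A: in-degree(A)=0, level(A)=1, enqueue
    F->D: in-degree(D)=0, level(D)=1, enqueue
  process B: level=1
  process A: level=1
  process D: level=1
All levels: A:1, B:1, C:0, D:1, E:0, F:0
max level = 1

Answer: 1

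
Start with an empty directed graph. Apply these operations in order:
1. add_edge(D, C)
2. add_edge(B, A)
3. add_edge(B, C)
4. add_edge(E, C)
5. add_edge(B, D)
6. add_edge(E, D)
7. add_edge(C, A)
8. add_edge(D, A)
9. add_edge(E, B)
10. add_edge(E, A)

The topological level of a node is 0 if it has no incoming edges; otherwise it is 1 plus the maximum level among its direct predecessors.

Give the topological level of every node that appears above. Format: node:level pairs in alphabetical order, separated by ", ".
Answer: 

Answer: A:4, B:1, C:3, D:2, E:0

Derivation:
Op 1: add_edge(D, C). Edges now: 1
Op 2: add_edge(B, A). Edges now: 2
Op 3: add_edge(B, C). Edges now: 3
Op 4: add_edge(E, C). Edges now: 4
Op 5: add_edge(B, D). Edges now: 5
Op 6: add_edge(E, D). Edges now: 6
Op 7: add_edge(C, A). Edges now: 7
Op 8: add_edge(D, A). Edges now: 8
Op 9: add_edge(E, B). Edges now: 9
Op 10: add_edge(E, A). Edges now: 10
Compute levels (Kahn BFS):
  sources (in-degree 0): E
  process E: level=0
    E->A: in-degree(A)=3, level(A)>=1
    E->B: in-degree(B)=0, level(B)=1, enqueue
    E->C: in-degree(C)=2, level(C)>=1
    E->D: in-degree(D)=1, level(D)>=1
  process B: level=1
    B->A: in-degree(A)=2, level(A)>=2
    B->C: in-degree(C)=1, level(C)>=2
    B->D: in-degree(D)=0, level(D)=2, enqueue
  process D: level=2
    D->A: in-degree(A)=1, level(A)>=3
    D->C: in-degree(C)=0, level(C)=3, enqueue
  process C: level=3
    C->A: in-degree(A)=0, level(A)=4, enqueue
  process A: level=4
All levels: A:4, B:1, C:3, D:2, E:0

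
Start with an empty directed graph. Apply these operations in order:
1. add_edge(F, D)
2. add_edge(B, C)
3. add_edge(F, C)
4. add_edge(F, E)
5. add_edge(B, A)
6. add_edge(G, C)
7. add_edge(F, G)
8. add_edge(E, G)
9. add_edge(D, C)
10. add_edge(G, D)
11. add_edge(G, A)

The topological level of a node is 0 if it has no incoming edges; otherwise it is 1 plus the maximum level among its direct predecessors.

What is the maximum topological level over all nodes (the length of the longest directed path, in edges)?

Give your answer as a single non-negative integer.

Answer: 4

Derivation:
Op 1: add_edge(F, D). Edges now: 1
Op 2: add_edge(B, C). Edges now: 2
Op 3: add_edge(F, C). Edges now: 3
Op 4: add_edge(F, E). Edges now: 4
Op 5: add_edge(B, A). Edges now: 5
Op 6: add_edge(G, C). Edges now: 6
Op 7: add_edge(F, G). Edges now: 7
Op 8: add_edge(E, G). Edges now: 8
Op 9: add_edge(D, C). Edges now: 9
Op 10: add_edge(G, D). Edges now: 10
Op 11: add_edge(G, A). Edges now: 11
Compute levels (Kahn BFS):
  sources (in-degree 0): B, F
  process B: level=0
    B->A: in-degree(A)=1, level(A)>=1
    B->C: in-degree(C)=3, level(C)>=1
  process F: level=0
    F->C: in-degree(C)=2, level(C)>=1
    F->D: in-degree(D)=1, level(D)>=1
    F->E: in-degree(E)=0, level(E)=1, enqueue
    F->G: in-degree(G)=1, level(G)>=1
  process E: level=1
    E->G: in-degree(G)=0, level(G)=2, enqueue
  process G: level=2
    G->A: in-degree(A)=0, level(A)=3, enqueue
    G->C: in-degree(C)=1, level(C)>=3
    G->D: in-degree(D)=0, level(D)=3, enqueue
  process A: level=3
  process D: level=3
    D->C: in-degree(C)=0, level(C)=4, enqueue
  process C: level=4
All levels: A:3, B:0, C:4, D:3, E:1, F:0, G:2
max level = 4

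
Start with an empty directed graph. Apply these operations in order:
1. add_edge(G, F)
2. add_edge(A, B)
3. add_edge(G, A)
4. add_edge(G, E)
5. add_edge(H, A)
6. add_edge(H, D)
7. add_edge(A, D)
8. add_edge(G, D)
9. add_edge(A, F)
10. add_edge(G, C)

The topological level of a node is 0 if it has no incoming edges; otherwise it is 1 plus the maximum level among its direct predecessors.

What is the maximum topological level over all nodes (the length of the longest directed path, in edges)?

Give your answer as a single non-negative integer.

Op 1: add_edge(G, F). Edges now: 1
Op 2: add_edge(A, B). Edges now: 2
Op 3: add_edge(G, A). Edges now: 3
Op 4: add_edge(G, E). Edges now: 4
Op 5: add_edge(H, A). Edges now: 5
Op 6: add_edge(H, D). Edges now: 6
Op 7: add_edge(A, D). Edges now: 7
Op 8: add_edge(G, D). Edges now: 8
Op 9: add_edge(A, F). Edges now: 9
Op 10: add_edge(G, C). Edges now: 10
Compute levels (Kahn BFS):
  sources (in-degree 0): G, H
  process G: level=0
    G->A: in-degree(A)=1, level(A)>=1
    G->C: in-degree(C)=0, level(C)=1, enqueue
    G->D: in-degree(D)=2, level(D)>=1
    G->E: in-degree(E)=0, level(E)=1, enqueue
    G->F: in-degree(F)=1, level(F)>=1
  process H: level=0
    H->A: in-degree(A)=0, level(A)=1, enqueue
    H->D: in-degree(D)=1, level(D)>=1
  process C: level=1
  process E: level=1
  process A: level=1
    A->B: in-degree(B)=0, level(B)=2, enqueue
    A->D: in-degree(D)=0, level(D)=2, enqueue
    A->F: in-degree(F)=0, level(F)=2, enqueue
  process B: level=2
  process D: level=2
  process F: level=2
All levels: A:1, B:2, C:1, D:2, E:1, F:2, G:0, H:0
max level = 2

Answer: 2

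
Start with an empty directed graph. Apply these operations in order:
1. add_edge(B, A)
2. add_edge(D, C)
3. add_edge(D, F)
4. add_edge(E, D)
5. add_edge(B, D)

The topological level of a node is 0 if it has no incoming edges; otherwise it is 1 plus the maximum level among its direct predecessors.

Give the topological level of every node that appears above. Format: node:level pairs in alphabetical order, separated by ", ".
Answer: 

Answer: A:1, B:0, C:2, D:1, E:0, F:2

Derivation:
Op 1: add_edge(B, A). Edges now: 1
Op 2: add_edge(D, C). Edges now: 2
Op 3: add_edge(D, F). Edges now: 3
Op 4: add_edge(E, D). Edges now: 4
Op 5: add_edge(B, D). Edges now: 5
Compute levels (Kahn BFS):
  sources (in-degree 0): B, E
  process B: level=0
    B->A: in-degree(A)=0, level(A)=1, enqueue
    B->D: in-degree(D)=1, level(D)>=1
  process E: level=0
    E->D: in-degree(D)=0, level(D)=1, enqueue
  process A: level=1
  process D: level=1
    D->C: in-degree(C)=0, level(C)=2, enqueue
    D->F: in-degree(F)=0, level(F)=2, enqueue
  process C: level=2
  process F: level=2
All levels: A:1, B:0, C:2, D:1, E:0, F:2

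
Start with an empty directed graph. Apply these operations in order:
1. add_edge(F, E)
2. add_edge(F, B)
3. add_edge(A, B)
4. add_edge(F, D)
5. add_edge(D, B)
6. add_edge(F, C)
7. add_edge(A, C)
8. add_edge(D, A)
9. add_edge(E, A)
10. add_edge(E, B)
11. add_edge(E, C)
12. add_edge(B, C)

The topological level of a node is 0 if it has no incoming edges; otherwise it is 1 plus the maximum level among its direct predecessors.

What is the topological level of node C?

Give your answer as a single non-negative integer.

Answer: 4

Derivation:
Op 1: add_edge(F, E). Edges now: 1
Op 2: add_edge(F, B). Edges now: 2
Op 3: add_edge(A, B). Edges now: 3
Op 4: add_edge(F, D). Edges now: 4
Op 5: add_edge(D, B). Edges now: 5
Op 6: add_edge(F, C). Edges now: 6
Op 7: add_edge(A, C). Edges now: 7
Op 8: add_edge(D, A). Edges now: 8
Op 9: add_edge(E, A). Edges now: 9
Op 10: add_edge(E, B). Edges now: 10
Op 11: add_edge(E, C). Edges now: 11
Op 12: add_edge(B, C). Edges now: 12
Compute levels (Kahn BFS):
  sources (in-degree 0): F
  process F: level=0
    F->B: in-degree(B)=3, level(B)>=1
    F->C: in-degree(C)=3, level(C)>=1
    F->D: in-degree(D)=0, level(D)=1, enqueue
    F->E: in-degree(E)=0, level(E)=1, enqueue
  process D: level=1
    D->A: in-degree(A)=1, level(A)>=2
    D->B: in-degree(B)=2, level(B)>=2
  process E: level=1
    E->A: in-degree(A)=0, level(A)=2, enqueue
    E->B: in-degree(B)=1, level(B)>=2
    E->C: in-degree(C)=2, level(C)>=2
  process A: level=2
    A->B: in-degree(B)=0, level(B)=3, enqueue
    A->C: in-degree(C)=1, level(C)>=3
  process B: level=3
    B->C: in-degree(C)=0, level(C)=4, enqueue
  process C: level=4
All levels: A:2, B:3, C:4, D:1, E:1, F:0
level(C) = 4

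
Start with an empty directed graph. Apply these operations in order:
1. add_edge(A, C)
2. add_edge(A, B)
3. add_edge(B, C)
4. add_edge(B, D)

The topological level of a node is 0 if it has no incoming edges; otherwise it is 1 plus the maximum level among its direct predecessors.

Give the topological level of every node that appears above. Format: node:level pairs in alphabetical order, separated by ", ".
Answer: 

Answer: A:0, B:1, C:2, D:2

Derivation:
Op 1: add_edge(A, C). Edges now: 1
Op 2: add_edge(A, B). Edges now: 2
Op 3: add_edge(B, C). Edges now: 3
Op 4: add_edge(B, D). Edges now: 4
Compute levels (Kahn BFS):
  sources (in-degree 0): A
  process A: level=0
    A->B: in-degree(B)=0, level(B)=1, enqueue
    A->C: in-degree(C)=1, level(C)>=1
  process B: level=1
    B->C: in-degree(C)=0, level(C)=2, enqueue
    B->D: in-degree(D)=0, level(D)=2, enqueue
  process C: level=2
  process D: level=2
All levels: A:0, B:1, C:2, D:2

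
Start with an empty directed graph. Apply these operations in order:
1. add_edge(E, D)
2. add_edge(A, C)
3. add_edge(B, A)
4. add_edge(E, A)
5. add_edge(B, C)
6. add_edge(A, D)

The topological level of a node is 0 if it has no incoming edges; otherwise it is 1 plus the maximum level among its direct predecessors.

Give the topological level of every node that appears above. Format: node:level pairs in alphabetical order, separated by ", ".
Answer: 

Answer: A:1, B:0, C:2, D:2, E:0

Derivation:
Op 1: add_edge(E, D). Edges now: 1
Op 2: add_edge(A, C). Edges now: 2
Op 3: add_edge(B, A). Edges now: 3
Op 4: add_edge(E, A). Edges now: 4
Op 5: add_edge(B, C). Edges now: 5
Op 6: add_edge(A, D). Edges now: 6
Compute levels (Kahn BFS):
  sources (in-degree 0): B, E
  process B: level=0
    B->A: in-degree(A)=1, level(A)>=1
    B->C: in-degree(C)=1, level(C)>=1
  process E: level=0
    E->A: in-degree(A)=0, level(A)=1, enqueue
    E->D: in-degree(D)=1, level(D)>=1
  process A: level=1
    A->C: in-degree(C)=0, level(C)=2, enqueue
    A->D: in-degree(D)=0, level(D)=2, enqueue
  process C: level=2
  process D: level=2
All levels: A:1, B:0, C:2, D:2, E:0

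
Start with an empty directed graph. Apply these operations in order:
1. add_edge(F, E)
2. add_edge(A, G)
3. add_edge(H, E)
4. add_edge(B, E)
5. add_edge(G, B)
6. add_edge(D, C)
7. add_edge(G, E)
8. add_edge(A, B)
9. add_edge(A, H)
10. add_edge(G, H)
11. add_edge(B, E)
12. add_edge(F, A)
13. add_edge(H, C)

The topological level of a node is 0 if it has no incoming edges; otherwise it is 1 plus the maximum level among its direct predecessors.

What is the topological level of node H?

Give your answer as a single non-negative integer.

Op 1: add_edge(F, E). Edges now: 1
Op 2: add_edge(A, G). Edges now: 2
Op 3: add_edge(H, E). Edges now: 3
Op 4: add_edge(B, E). Edges now: 4
Op 5: add_edge(G, B). Edges now: 5
Op 6: add_edge(D, C). Edges now: 6
Op 7: add_edge(G, E). Edges now: 7
Op 8: add_edge(A, B). Edges now: 8
Op 9: add_edge(A, H). Edges now: 9
Op 10: add_edge(G, H). Edges now: 10
Op 11: add_edge(B, E) (duplicate, no change). Edges now: 10
Op 12: add_edge(F, A). Edges now: 11
Op 13: add_edge(H, C). Edges now: 12
Compute levels (Kahn BFS):
  sources (in-degree 0): D, F
  process D: level=0
    D->C: in-degree(C)=1, level(C)>=1
  process F: level=0
    F->A: in-degree(A)=0, level(A)=1, enqueue
    F->E: in-degree(E)=3, level(E)>=1
  process A: level=1
    A->B: in-degree(B)=1, level(B)>=2
    A->G: in-degree(G)=0, level(G)=2, enqueue
    A->H: in-degree(H)=1, level(H)>=2
  process G: level=2
    G->B: in-degree(B)=0, level(B)=3, enqueue
    G->E: in-degree(E)=2, level(E)>=3
    G->H: in-degree(H)=0, level(H)=3, enqueue
  process B: level=3
    B->E: in-degree(E)=1, level(E)>=4
  process H: level=3
    H->C: in-degree(C)=0, level(C)=4, enqueue
    H->E: in-degree(E)=0, level(E)=4, enqueue
  process C: level=4
  process E: level=4
All levels: A:1, B:3, C:4, D:0, E:4, F:0, G:2, H:3
level(H) = 3

Answer: 3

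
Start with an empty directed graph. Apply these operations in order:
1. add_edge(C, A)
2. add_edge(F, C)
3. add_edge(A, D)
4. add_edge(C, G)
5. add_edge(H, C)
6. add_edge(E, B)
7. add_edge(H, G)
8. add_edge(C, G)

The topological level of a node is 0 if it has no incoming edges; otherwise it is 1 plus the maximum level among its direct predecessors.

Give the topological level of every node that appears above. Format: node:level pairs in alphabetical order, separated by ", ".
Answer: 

Answer: A:2, B:1, C:1, D:3, E:0, F:0, G:2, H:0

Derivation:
Op 1: add_edge(C, A). Edges now: 1
Op 2: add_edge(F, C). Edges now: 2
Op 3: add_edge(A, D). Edges now: 3
Op 4: add_edge(C, G). Edges now: 4
Op 5: add_edge(H, C). Edges now: 5
Op 6: add_edge(E, B). Edges now: 6
Op 7: add_edge(H, G). Edges now: 7
Op 8: add_edge(C, G) (duplicate, no change). Edges now: 7
Compute levels (Kahn BFS):
  sources (in-degree 0): E, F, H
  process E: level=0
    E->B: in-degree(B)=0, level(B)=1, enqueue
  process F: level=0
    F->C: in-degree(C)=1, level(C)>=1
  process H: level=0
    H->C: in-degree(C)=0, level(C)=1, enqueue
    H->G: in-degree(G)=1, level(G)>=1
  process B: level=1
  process C: level=1
    C->A: in-degree(A)=0, level(A)=2, enqueue
    C->G: in-degree(G)=0, level(G)=2, enqueue
  process A: level=2
    A->D: in-degree(D)=0, level(D)=3, enqueue
  process G: level=2
  process D: level=3
All levels: A:2, B:1, C:1, D:3, E:0, F:0, G:2, H:0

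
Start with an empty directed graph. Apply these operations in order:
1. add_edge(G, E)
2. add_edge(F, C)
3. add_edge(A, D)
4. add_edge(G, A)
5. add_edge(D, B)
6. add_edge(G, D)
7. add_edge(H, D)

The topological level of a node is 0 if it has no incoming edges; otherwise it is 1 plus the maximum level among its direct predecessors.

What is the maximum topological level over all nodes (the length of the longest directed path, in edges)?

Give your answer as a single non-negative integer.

Answer: 3

Derivation:
Op 1: add_edge(G, E). Edges now: 1
Op 2: add_edge(F, C). Edges now: 2
Op 3: add_edge(A, D). Edges now: 3
Op 4: add_edge(G, A). Edges now: 4
Op 5: add_edge(D, B). Edges now: 5
Op 6: add_edge(G, D). Edges now: 6
Op 7: add_edge(H, D). Edges now: 7
Compute levels (Kahn BFS):
  sources (in-degree 0): F, G, H
  process F: level=0
    F->C: in-degree(C)=0, level(C)=1, enqueue
  process G: level=0
    G->A: in-degree(A)=0, level(A)=1, enqueue
    G->D: in-degree(D)=2, level(D)>=1
    G->E: in-degree(E)=0, level(E)=1, enqueue
  process H: level=0
    H->D: in-degree(D)=1, level(D)>=1
  process C: level=1
  process A: level=1
    A->D: in-degree(D)=0, level(D)=2, enqueue
  process E: level=1
  process D: level=2
    D->B: in-degree(B)=0, level(B)=3, enqueue
  process B: level=3
All levels: A:1, B:3, C:1, D:2, E:1, F:0, G:0, H:0
max level = 3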